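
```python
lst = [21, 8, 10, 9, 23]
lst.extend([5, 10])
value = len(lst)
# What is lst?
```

Answer: [21, 8, 10, 9, 23, 5, 10]

Derivation:
Trace (tracking lst):
lst = [21, 8, 10, 9, 23]  # -> lst = [21, 8, 10, 9, 23]
lst.extend([5, 10])  # -> lst = [21, 8, 10, 9, 23, 5, 10]
value = len(lst)  # -> value = 7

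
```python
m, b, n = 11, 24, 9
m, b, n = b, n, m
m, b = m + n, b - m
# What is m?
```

Trace (tracking m):
m, b, n = (11, 24, 9)  # -> m = 11, b = 24, n = 9
m, b, n = (b, n, m)  # -> m = 24, b = 9, n = 11
m, b = (m + n, b - m)  # -> m = 35, b = -15

Answer: 35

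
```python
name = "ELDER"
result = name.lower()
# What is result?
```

Trace (tracking result):
name = 'ELDER'  # -> name = 'ELDER'
result = name.lower()  # -> result = 'elder'

Answer: 'elder'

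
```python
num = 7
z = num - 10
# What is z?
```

Trace (tracking z):
num = 7  # -> num = 7
z = num - 10  # -> z = -3

Answer: -3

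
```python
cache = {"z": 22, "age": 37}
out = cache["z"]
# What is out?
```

Answer: 22

Derivation:
Trace (tracking out):
cache = {'z': 22, 'age': 37}  # -> cache = {'z': 22, 'age': 37}
out = cache['z']  # -> out = 22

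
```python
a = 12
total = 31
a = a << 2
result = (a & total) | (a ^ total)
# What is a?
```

Answer: 48

Derivation:
Trace (tracking a):
a = 12  # -> a = 12
total = 31  # -> total = 31
a = a << 2  # -> a = 48
result = a & total | a ^ total  # -> result = 63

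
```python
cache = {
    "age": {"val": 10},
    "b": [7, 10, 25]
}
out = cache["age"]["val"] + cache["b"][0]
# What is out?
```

Answer: 17

Derivation:
Trace (tracking out):
cache = {'age': {'val': 10}, 'b': [7, 10, 25]}  # -> cache = {'age': {'val': 10}, 'b': [7, 10, 25]}
out = cache['age']['val'] + cache['b'][0]  # -> out = 17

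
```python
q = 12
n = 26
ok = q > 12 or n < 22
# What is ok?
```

Answer: False

Derivation:
Trace (tracking ok):
q = 12  # -> q = 12
n = 26  # -> n = 26
ok = q > 12 or n < 22  # -> ok = False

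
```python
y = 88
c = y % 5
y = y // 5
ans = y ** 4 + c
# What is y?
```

Trace (tracking y):
y = 88  # -> y = 88
c = y % 5  # -> c = 3
y = y // 5  # -> y = 17
ans = y ** 4 + c  # -> ans = 83524

Answer: 17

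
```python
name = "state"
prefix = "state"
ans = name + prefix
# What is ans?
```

Answer: 'statestate'

Derivation:
Trace (tracking ans):
name = 'state'  # -> name = 'state'
prefix = 'state'  # -> prefix = 'state'
ans = name + prefix  # -> ans = 'statestate'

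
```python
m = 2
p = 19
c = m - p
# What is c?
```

Trace (tracking c):
m = 2  # -> m = 2
p = 19  # -> p = 19
c = m - p  # -> c = -17

Answer: -17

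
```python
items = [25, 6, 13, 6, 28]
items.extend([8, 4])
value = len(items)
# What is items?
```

Trace (tracking items):
items = [25, 6, 13, 6, 28]  # -> items = [25, 6, 13, 6, 28]
items.extend([8, 4])  # -> items = [25, 6, 13, 6, 28, 8, 4]
value = len(items)  # -> value = 7

Answer: [25, 6, 13, 6, 28, 8, 4]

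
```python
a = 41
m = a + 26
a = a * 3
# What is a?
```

Answer: 123

Derivation:
Trace (tracking a):
a = 41  # -> a = 41
m = a + 26  # -> m = 67
a = a * 3  # -> a = 123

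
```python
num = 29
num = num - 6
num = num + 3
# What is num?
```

Trace (tracking num):
num = 29  # -> num = 29
num = num - 6  # -> num = 23
num = num + 3  # -> num = 26

Answer: 26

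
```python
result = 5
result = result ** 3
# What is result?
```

Trace (tracking result):
result = 5  # -> result = 5
result = result ** 3  # -> result = 125

Answer: 125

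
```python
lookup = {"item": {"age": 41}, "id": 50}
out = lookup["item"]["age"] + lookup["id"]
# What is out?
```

Answer: 91

Derivation:
Trace (tracking out):
lookup = {'item': {'age': 41}, 'id': 50}  # -> lookup = {'item': {'age': 41}, 'id': 50}
out = lookup['item']['age'] + lookup['id']  # -> out = 91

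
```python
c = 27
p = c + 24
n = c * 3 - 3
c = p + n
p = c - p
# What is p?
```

Answer: 78

Derivation:
Trace (tracking p):
c = 27  # -> c = 27
p = c + 24  # -> p = 51
n = c * 3 - 3  # -> n = 78
c = p + n  # -> c = 129
p = c - p  # -> p = 78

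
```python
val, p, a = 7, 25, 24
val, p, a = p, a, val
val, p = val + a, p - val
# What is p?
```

Trace (tracking p):
val, p, a = (7, 25, 24)  # -> val = 7, p = 25, a = 24
val, p, a = (p, a, val)  # -> val = 25, p = 24, a = 7
val, p = (val + a, p - val)  # -> val = 32, p = -1

Answer: -1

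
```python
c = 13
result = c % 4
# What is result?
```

Trace (tracking result):
c = 13  # -> c = 13
result = c % 4  # -> result = 1

Answer: 1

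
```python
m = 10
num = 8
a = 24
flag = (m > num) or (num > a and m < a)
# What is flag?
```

Trace (tracking flag):
m = 10  # -> m = 10
num = 8  # -> num = 8
a = 24  # -> a = 24
flag = m > num or (num > a and m < a)  # -> flag = True

Answer: True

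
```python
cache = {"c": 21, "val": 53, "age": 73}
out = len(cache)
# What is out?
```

Answer: 3

Derivation:
Trace (tracking out):
cache = {'c': 21, 'val': 53, 'age': 73}  # -> cache = {'c': 21, 'val': 53, 'age': 73}
out = len(cache)  # -> out = 3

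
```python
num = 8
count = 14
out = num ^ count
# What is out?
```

Trace (tracking out):
num = 8  # -> num = 8
count = 14  # -> count = 14
out = num ^ count  # -> out = 6

Answer: 6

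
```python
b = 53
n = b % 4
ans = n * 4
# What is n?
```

Trace (tracking n):
b = 53  # -> b = 53
n = b % 4  # -> n = 1
ans = n * 4  # -> ans = 4

Answer: 1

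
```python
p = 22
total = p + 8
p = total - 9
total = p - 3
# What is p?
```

Answer: 21

Derivation:
Trace (tracking p):
p = 22  # -> p = 22
total = p + 8  # -> total = 30
p = total - 9  # -> p = 21
total = p - 3  # -> total = 18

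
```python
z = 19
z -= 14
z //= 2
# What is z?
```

Trace (tracking z):
z = 19  # -> z = 19
z -= 14  # -> z = 5
z //= 2  # -> z = 2

Answer: 2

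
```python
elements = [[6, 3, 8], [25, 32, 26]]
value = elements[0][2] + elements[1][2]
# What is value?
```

Trace (tracking value):
elements = [[6, 3, 8], [25, 32, 26]]  # -> elements = [[6, 3, 8], [25, 32, 26]]
value = elements[0][2] + elements[1][2]  # -> value = 34

Answer: 34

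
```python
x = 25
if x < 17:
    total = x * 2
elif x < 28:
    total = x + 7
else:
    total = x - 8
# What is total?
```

Answer: 32

Derivation:
Trace (tracking total):
x = 25  # -> x = 25
if x < 17:  # condition is False
elif x < 28:  # condition is True
    total = x + 7  # -> total = 32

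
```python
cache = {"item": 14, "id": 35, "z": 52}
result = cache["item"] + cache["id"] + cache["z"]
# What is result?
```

Trace (tracking result):
cache = {'item': 14, 'id': 35, 'z': 52}  # -> cache = {'item': 14, 'id': 35, 'z': 52}
result = cache['item'] + cache['id'] + cache['z']  # -> result = 101

Answer: 101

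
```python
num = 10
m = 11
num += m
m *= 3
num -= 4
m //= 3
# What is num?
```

Answer: 17

Derivation:
Trace (tracking num):
num = 10  # -> num = 10
m = 11  # -> m = 11
num += m  # -> num = 21
m *= 3  # -> m = 33
num -= 4  # -> num = 17
m //= 3  # -> m = 11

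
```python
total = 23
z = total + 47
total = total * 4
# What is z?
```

Trace (tracking z):
total = 23  # -> total = 23
z = total + 47  # -> z = 70
total = total * 4  # -> total = 92

Answer: 70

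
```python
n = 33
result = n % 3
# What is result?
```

Answer: 0

Derivation:
Trace (tracking result):
n = 33  # -> n = 33
result = n % 3  # -> result = 0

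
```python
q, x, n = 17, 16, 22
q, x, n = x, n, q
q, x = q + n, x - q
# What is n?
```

Answer: 17

Derivation:
Trace (tracking n):
q, x, n = (17, 16, 22)  # -> q = 17, x = 16, n = 22
q, x, n = (x, n, q)  # -> q = 16, x = 22, n = 17
q, x = (q + n, x - q)  # -> q = 33, x = 6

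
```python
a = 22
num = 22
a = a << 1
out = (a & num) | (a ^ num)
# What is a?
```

Answer: 44

Derivation:
Trace (tracking a):
a = 22  # -> a = 22
num = 22  # -> num = 22
a = a << 1  # -> a = 44
out = a & num | a ^ num  # -> out = 62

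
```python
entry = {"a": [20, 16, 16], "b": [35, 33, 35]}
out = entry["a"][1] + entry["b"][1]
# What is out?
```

Answer: 49

Derivation:
Trace (tracking out):
entry = {'a': [20, 16, 16], 'b': [35, 33, 35]}  # -> entry = {'a': [20, 16, 16], 'b': [35, 33, 35]}
out = entry['a'][1] + entry['b'][1]  # -> out = 49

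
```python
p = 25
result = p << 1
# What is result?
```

Trace (tracking result):
p = 25  # -> p = 25
result = p << 1  # -> result = 50

Answer: 50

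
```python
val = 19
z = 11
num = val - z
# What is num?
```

Answer: 8

Derivation:
Trace (tracking num):
val = 19  # -> val = 19
z = 11  # -> z = 11
num = val - z  # -> num = 8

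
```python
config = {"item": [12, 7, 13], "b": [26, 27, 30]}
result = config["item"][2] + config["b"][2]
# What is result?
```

Answer: 43

Derivation:
Trace (tracking result):
config = {'item': [12, 7, 13], 'b': [26, 27, 30]}  # -> config = {'item': [12, 7, 13], 'b': [26, 27, 30]}
result = config['item'][2] + config['b'][2]  # -> result = 43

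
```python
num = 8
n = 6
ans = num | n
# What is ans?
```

Answer: 14

Derivation:
Trace (tracking ans):
num = 8  # -> num = 8
n = 6  # -> n = 6
ans = num | n  # -> ans = 14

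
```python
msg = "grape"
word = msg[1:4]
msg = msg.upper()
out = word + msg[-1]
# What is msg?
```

Answer: 'GRAPE'

Derivation:
Trace (tracking msg):
msg = 'grape'  # -> msg = 'grape'
word = msg[1:4]  # -> word = 'rap'
msg = msg.upper()  # -> msg = 'GRAPE'
out = word + msg[-1]  # -> out = 'rapE'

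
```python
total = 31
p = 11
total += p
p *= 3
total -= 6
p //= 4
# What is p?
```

Answer: 8

Derivation:
Trace (tracking p):
total = 31  # -> total = 31
p = 11  # -> p = 11
total += p  # -> total = 42
p *= 3  # -> p = 33
total -= 6  # -> total = 36
p //= 4  # -> p = 8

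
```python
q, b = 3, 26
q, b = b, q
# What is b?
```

Trace (tracking b):
q, b = (3, 26)  # -> q = 3, b = 26
q, b = (b, q)  # -> q = 26, b = 3

Answer: 3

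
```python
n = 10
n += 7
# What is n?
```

Answer: 17

Derivation:
Trace (tracking n):
n = 10  # -> n = 10
n += 7  # -> n = 17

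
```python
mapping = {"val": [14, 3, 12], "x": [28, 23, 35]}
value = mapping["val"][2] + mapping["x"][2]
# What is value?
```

Answer: 47

Derivation:
Trace (tracking value):
mapping = {'val': [14, 3, 12], 'x': [28, 23, 35]}  # -> mapping = {'val': [14, 3, 12], 'x': [28, 23, 35]}
value = mapping['val'][2] + mapping['x'][2]  # -> value = 47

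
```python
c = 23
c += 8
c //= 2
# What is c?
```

Trace (tracking c):
c = 23  # -> c = 23
c += 8  # -> c = 31
c //= 2  # -> c = 15

Answer: 15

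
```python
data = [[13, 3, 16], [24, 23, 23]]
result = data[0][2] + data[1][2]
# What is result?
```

Trace (tracking result):
data = [[13, 3, 16], [24, 23, 23]]  # -> data = [[13, 3, 16], [24, 23, 23]]
result = data[0][2] + data[1][2]  # -> result = 39

Answer: 39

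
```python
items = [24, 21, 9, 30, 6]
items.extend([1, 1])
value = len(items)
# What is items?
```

Trace (tracking items):
items = [24, 21, 9, 30, 6]  # -> items = [24, 21, 9, 30, 6]
items.extend([1, 1])  # -> items = [24, 21, 9, 30, 6, 1, 1]
value = len(items)  # -> value = 7

Answer: [24, 21, 9, 30, 6, 1, 1]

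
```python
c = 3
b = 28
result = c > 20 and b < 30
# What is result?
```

Trace (tracking result):
c = 3  # -> c = 3
b = 28  # -> b = 28
result = c > 20 and b < 30  # -> result = False

Answer: False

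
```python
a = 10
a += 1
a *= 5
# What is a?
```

Answer: 55

Derivation:
Trace (tracking a):
a = 10  # -> a = 10
a += 1  # -> a = 11
a *= 5  # -> a = 55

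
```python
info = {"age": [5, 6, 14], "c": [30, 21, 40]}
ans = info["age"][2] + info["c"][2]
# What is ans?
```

Answer: 54

Derivation:
Trace (tracking ans):
info = {'age': [5, 6, 14], 'c': [30, 21, 40]}  # -> info = {'age': [5, 6, 14], 'c': [30, 21, 40]}
ans = info['age'][2] + info['c'][2]  # -> ans = 54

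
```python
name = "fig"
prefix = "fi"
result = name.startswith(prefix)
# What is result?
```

Trace (tracking result):
name = 'fig'  # -> name = 'fig'
prefix = 'fi'  # -> prefix = 'fi'
result = name.startswith(prefix)  # -> result = True

Answer: True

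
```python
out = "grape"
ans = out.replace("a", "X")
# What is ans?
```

Trace (tracking ans):
out = 'grape'  # -> out = 'grape'
ans = out.replace('a', 'X')  # -> ans = 'grXpe'

Answer: 'grXpe'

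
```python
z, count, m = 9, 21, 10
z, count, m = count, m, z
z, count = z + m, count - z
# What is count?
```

Trace (tracking count):
z, count, m = (9, 21, 10)  # -> z = 9, count = 21, m = 10
z, count, m = (count, m, z)  # -> z = 21, count = 10, m = 9
z, count = (z + m, count - z)  # -> z = 30, count = -11

Answer: -11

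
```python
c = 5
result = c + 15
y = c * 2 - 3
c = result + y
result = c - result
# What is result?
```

Trace (tracking result):
c = 5  # -> c = 5
result = c + 15  # -> result = 20
y = c * 2 - 3  # -> y = 7
c = result + y  # -> c = 27
result = c - result  # -> result = 7

Answer: 7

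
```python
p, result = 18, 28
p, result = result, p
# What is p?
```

Answer: 28

Derivation:
Trace (tracking p):
p, result = (18, 28)  # -> p = 18, result = 28
p, result = (result, p)  # -> p = 28, result = 18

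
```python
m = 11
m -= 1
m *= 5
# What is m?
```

Answer: 50

Derivation:
Trace (tracking m):
m = 11  # -> m = 11
m -= 1  # -> m = 10
m *= 5  # -> m = 50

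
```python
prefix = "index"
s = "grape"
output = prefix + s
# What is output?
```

Answer: 'indexgrape'

Derivation:
Trace (tracking output):
prefix = 'index'  # -> prefix = 'index'
s = 'grape'  # -> s = 'grape'
output = prefix + s  # -> output = 'indexgrape'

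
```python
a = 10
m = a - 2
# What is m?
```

Answer: 8

Derivation:
Trace (tracking m):
a = 10  # -> a = 10
m = a - 2  # -> m = 8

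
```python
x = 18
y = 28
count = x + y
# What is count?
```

Answer: 46

Derivation:
Trace (tracking count):
x = 18  # -> x = 18
y = 28  # -> y = 28
count = x + y  # -> count = 46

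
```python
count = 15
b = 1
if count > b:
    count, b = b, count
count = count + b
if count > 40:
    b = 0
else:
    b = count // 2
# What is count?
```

Trace (tracking count):
count = 15  # -> count = 15
b = 1  # -> b = 1
if count > b:  # condition is True
    count, b = (b, count)  # -> count = 1, b = 15
count = count + b  # -> count = 16
if count > 40:  # condition is False
else:
    b = count // 2  # -> b = 8

Answer: 16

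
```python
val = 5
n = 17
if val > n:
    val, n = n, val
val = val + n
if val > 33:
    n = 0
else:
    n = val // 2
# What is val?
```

Answer: 22

Derivation:
Trace (tracking val):
val = 5  # -> val = 5
n = 17  # -> n = 17
if val > n:  # condition is False
val = val + n  # -> val = 22
if val > 33:  # condition is False
else:
    n = val // 2  # -> n = 11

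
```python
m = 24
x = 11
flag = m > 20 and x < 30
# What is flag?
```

Answer: True

Derivation:
Trace (tracking flag):
m = 24  # -> m = 24
x = 11  # -> x = 11
flag = m > 20 and x < 30  # -> flag = True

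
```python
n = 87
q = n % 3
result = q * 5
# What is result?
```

Trace (tracking result):
n = 87  # -> n = 87
q = n % 3  # -> q = 0
result = q * 5  # -> result = 0

Answer: 0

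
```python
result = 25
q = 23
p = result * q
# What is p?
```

Answer: 575

Derivation:
Trace (tracking p):
result = 25  # -> result = 25
q = 23  # -> q = 23
p = result * q  # -> p = 575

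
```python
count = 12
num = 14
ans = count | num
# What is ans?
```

Trace (tracking ans):
count = 12  # -> count = 12
num = 14  # -> num = 14
ans = count | num  # -> ans = 14

Answer: 14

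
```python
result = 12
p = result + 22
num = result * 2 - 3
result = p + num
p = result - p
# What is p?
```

Trace (tracking p):
result = 12  # -> result = 12
p = result + 22  # -> p = 34
num = result * 2 - 3  # -> num = 21
result = p + num  # -> result = 55
p = result - p  # -> p = 21

Answer: 21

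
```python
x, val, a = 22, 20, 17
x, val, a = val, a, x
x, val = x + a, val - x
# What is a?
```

Trace (tracking a):
x, val, a = (22, 20, 17)  # -> x = 22, val = 20, a = 17
x, val, a = (val, a, x)  # -> x = 20, val = 17, a = 22
x, val = (x + a, val - x)  # -> x = 42, val = -3

Answer: 22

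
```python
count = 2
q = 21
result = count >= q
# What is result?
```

Answer: False

Derivation:
Trace (tracking result):
count = 2  # -> count = 2
q = 21  # -> q = 21
result = count >= q  # -> result = False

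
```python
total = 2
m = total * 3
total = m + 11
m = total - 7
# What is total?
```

Answer: 17

Derivation:
Trace (tracking total):
total = 2  # -> total = 2
m = total * 3  # -> m = 6
total = m + 11  # -> total = 17
m = total - 7  # -> m = 10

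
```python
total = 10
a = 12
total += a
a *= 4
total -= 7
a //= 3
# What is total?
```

Answer: 15

Derivation:
Trace (tracking total):
total = 10  # -> total = 10
a = 12  # -> a = 12
total += a  # -> total = 22
a *= 4  # -> a = 48
total -= 7  # -> total = 15
a //= 3  # -> a = 16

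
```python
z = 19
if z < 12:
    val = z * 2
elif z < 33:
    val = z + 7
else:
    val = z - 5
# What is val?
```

Trace (tracking val):
z = 19  # -> z = 19
if z < 12:  # condition is False
elif z < 33:  # condition is True
    val = z + 7  # -> val = 26

Answer: 26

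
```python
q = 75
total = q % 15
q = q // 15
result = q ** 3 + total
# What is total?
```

Trace (tracking total):
q = 75  # -> q = 75
total = q % 15  # -> total = 0
q = q // 15  # -> q = 5
result = q ** 3 + total  # -> result = 125

Answer: 0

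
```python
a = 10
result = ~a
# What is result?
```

Trace (tracking result):
a = 10  # -> a = 10
result = ~a  # -> result = -11

Answer: -11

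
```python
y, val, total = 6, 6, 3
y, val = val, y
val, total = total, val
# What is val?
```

Trace (tracking val):
y, val, total = (6, 6, 3)  # -> y = 6, val = 6, total = 3
y, val = (val, y)  # -> y = 6, val = 6
val, total = (total, val)  # -> val = 3, total = 6

Answer: 3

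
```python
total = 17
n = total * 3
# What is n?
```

Trace (tracking n):
total = 17  # -> total = 17
n = total * 3  # -> n = 51

Answer: 51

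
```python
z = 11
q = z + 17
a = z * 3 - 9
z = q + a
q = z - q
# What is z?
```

Trace (tracking z):
z = 11  # -> z = 11
q = z + 17  # -> q = 28
a = z * 3 - 9  # -> a = 24
z = q + a  # -> z = 52
q = z - q  # -> q = 24

Answer: 52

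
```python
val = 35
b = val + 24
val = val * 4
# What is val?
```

Trace (tracking val):
val = 35  # -> val = 35
b = val + 24  # -> b = 59
val = val * 4  # -> val = 140

Answer: 140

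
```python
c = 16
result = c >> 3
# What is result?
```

Trace (tracking result):
c = 16  # -> c = 16
result = c >> 3  # -> result = 2

Answer: 2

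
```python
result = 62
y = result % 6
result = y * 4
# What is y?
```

Trace (tracking y):
result = 62  # -> result = 62
y = result % 6  # -> y = 2
result = y * 4  # -> result = 8

Answer: 2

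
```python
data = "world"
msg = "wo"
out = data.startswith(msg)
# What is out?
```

Trace (tracking out):
data = 'world'  # -> data = 'world'
msg = 'wo'  # -> msg = 'wo'
out = data.startswith(msg)  # -> out = True

Answer: True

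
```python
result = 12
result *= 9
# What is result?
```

Answer: 108

Derivation:
Trace (tracking result):
result = 12  # -> result = 12
result *= 9  # -> result = 108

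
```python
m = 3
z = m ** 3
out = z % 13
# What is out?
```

Answer: 1

Derivation:
Trace (tracking out):
m = 3  # -> m = 3
z = m ** 3  # -> z = 27
out = z % 13  # -> out = 1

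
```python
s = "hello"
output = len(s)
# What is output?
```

Answer: 5

Derivation:
Trace (tracking output):
s = 'hello'  # -> s = 'hello'
output = len(s)  # -> output = 5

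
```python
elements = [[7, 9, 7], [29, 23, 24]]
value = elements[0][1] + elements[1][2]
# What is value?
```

Answer: 33

Derivation:
Trace (tracking value):
elements = [[7, 9, 7], [29, 23, 24]]  # -> elements = [[7, 9, 7], [29, 23, 24]]
value = elements[0][1] + elements[1][2]  # -> value = 33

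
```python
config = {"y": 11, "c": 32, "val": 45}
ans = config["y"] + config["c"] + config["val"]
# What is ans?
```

Trace (tracking ans):
config = {'y': 11, 'c': 32, 'val': 45}  # -> config = {'y': 11, 'c': 32, 'val': 45}
ans = config['y'] + config['c'] + config['val']  # -> ans = 88

Answer: 88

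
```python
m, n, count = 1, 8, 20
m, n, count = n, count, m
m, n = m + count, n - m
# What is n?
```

Answer: 12

Derivation:
Trace (tracking n):
m, n, count = (1, 8, 20)  # -> m = 1, n = 8, count = 20
m, n, count = (n, count, m)  # -> m = 8, n = 20, count = 1
m, n = (m + count, n - m)  # -> m = 9, n = 12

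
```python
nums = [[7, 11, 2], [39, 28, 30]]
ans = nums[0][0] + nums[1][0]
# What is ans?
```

Trace (tracking ans):
nums = [[7, 11, 2], [39, 28, 30]]  # -> nums = [[7, 11, 2], [39, 28, 30]]
ans = nums[0][0] + nums[1][0]  # -> ans = 46

Answer: 46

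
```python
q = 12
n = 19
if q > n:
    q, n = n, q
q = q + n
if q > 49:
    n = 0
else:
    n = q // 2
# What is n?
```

Answer: 15

Derivation:
Trace (tracking n):
q = 12  # -> q = 12
n = 19  # -> n = 19
if q > n:  # condition is False
q = q + n  # -> q = 31
if q > 49:  # condition is False
else:
    n = q // 2  # -> n = 15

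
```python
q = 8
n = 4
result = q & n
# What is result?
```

Answer: 0

Derivation:
Trace (tracking result):
q = 8  # -> q = 8
n = 4  # -> n = 4
result = q & n  # -> result = 0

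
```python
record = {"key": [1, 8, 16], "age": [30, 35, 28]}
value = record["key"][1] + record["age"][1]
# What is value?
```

Answer: 43

Derivation:
Trace (tracking value):
record = {'key': [1, 8, 16], 'age': [30, 35, 28]}  # -> record = {'key': [1, 8, 16], 'age': [30, 35, 28]}
value = record['key'][1] + record['age'][1]  # -> value = 43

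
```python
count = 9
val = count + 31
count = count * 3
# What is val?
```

Trace (tracking val):
count = 9  # -> count = 9
val = count + 31  # -> val = 40
count = count * 3  # -> count = 27

Answer: 40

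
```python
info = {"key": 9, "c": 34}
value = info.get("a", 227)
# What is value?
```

Trace (tracking value):
info = {'key': 9, 'c': 34}  # -> info = {'key': 9, 'c': 34}
value = info.get('a', 227)  # -> value = 227

Answer: 227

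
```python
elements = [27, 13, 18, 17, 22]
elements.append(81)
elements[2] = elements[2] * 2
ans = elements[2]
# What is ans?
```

Answer: 36

Derivation:
Trace (tracking ans):
elements = [27, 13, 18, 17, 22]  # -> elements = [27, 13, 18, 17, 22]
elements.append(81)  # -> elements = [27, 13, 18, 17, 22, 81]
elements[2] = elements[2] * 2  # -> elements = [27, 13, 36, 17, 22, 81]
ans = elements[2]  # -> ans = 36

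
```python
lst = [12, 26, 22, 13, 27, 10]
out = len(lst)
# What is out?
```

Trace (tracking out):
lst = [12, 26, 22, 13, 27, 10]  # -> lst = [12, 26, 22, 13, 27, 10]
out = len(lst)  # -> out = 6

Answer: 6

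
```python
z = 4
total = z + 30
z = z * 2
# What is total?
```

Answer: 34

Derivation:
Trace (tracking total):
z = 4  # -> z = 4
total = z + 30  # -> total = 34
z = z * 2  # -> z = 8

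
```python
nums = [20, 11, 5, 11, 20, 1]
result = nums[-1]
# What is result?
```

Answer: 1

Derivation:
Trace (tracking result):
nums = [20, 11, 5, 11, 20, 1]  # -> nums = [20, 11, 5, 11, 20, 1]
result = nums[-1]  # -> result = 1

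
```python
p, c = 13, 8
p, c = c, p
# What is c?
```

Answer: 13

Derivation:
Trace (tracking c):
p, c = (13, 8)  # -> p = 13, c = 8
p, c = (c, p)  # -> p = 8, c = 13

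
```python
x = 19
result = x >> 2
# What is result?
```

Trace (tracking result):
x = 19  # -> x = 19
result = x >> 2  # -> result = 4

Answer: 4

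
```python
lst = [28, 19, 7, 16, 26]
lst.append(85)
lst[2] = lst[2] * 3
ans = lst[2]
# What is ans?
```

Trace (tracking ans):
lst = [28, 19, 7, 16, 26]  # -> lst = [28, 19, 7, 16, 26]
lst.append(85)  # -> lst = [28, 19, 7, 16, 26, 85]
lst[2] = lst[2] * 3  # -> lst = [28, 19, 21, 16, 26, 85]
ans = lst[2]  # -> ans = 21

Answer: 21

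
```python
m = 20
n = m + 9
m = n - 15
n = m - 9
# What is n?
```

Answer: 5

Derivation:
Trace (tracking n):
m = 20  # -> m = 20
n = m + 9  # -> n = 29
m = n - 15  # -> m = 14
n = m - 9  # -> n = 5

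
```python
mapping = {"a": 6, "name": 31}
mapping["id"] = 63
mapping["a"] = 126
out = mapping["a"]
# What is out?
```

Trace (tracking out):
mapping = {'a': 6, 'name': 31}  # -> mapping = {'a': 6, 'name': 31}
mapping['id'] = 63  # -> mapping = {'a': 6, 'name': 31, 'id': 63}
mapping['a'] = 126  # -> mapping = {'a': 126, 'name': 31, 'id': 63}
out = mapping['a']  # -> out = 126

Answer: 126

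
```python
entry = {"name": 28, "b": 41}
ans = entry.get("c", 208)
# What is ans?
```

Trace (tracking ans):
entry = {'name': 28, 'b': 41}  # -> entry = {'name': 28, 'b': 41}
ans = entry.get('c', 208)  # -> ans = 208

Answer: 208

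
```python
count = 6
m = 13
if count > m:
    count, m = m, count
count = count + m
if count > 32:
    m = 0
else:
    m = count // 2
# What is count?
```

Answer: 19

Derivation:
Trace (tracking count):
count = 6  # -> count = 6
m = 13  # -> m = 13
if count > m:  # condition is False
count = count + m  # -> count = 19
if count > 32:  # condition is False
else:
    m = count // 2  # -> m = 9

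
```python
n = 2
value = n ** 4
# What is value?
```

Trace (tracking value):
n = 2  # -> n = 2
value = n ** 4  # -> value = 16

Answer: 16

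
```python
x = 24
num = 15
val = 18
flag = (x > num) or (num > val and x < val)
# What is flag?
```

Trace (tracking flag):
x = 24  # -> x = 24
num = 15  # -> num = 15
val = 18  # -> val = 18
flag = x > num or (num > val and x < val)  # -> flag = True

Answer: True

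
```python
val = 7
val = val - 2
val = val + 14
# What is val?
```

Trace (tracking val):
val = 7  # -> val = 7
val = val - 2  # -> val = 5
val = val + 14  # -> val = 19

Answer: 19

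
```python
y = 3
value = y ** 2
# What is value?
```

Answer: 9

Derivation:
Trace (tracking value):
y = 3  # -> y = 3
value = y ** 2  # -> value = 9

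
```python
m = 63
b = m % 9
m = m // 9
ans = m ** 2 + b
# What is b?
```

Trace (tracking b):
m = 63  # -> m = 63
b = m % 9  # -> b = 0
m = m // 9  # -> m = 7
ans = m ** 2 + b  # -> ans = 49

Answer: 0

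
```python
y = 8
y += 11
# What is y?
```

Answer: 19

Derivation:
Trace (tracking y):
y = 8  # -> y = 8
y += 11  # -> y = 19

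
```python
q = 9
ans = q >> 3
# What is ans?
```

Answer: 1

Derivation:
Trace (tracking ans):
q = 9  # -> q = 9
ans = q >> 3  # -> ans = 1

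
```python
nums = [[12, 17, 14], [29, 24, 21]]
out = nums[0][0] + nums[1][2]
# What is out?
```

Trace (tracking out):
nums = [[12, 17, 14], [29, 24, 21]]  # -> nums = [[12, 17, 14], [29, 24, 21]]
out = nums[0][0] + nums[1][2]  # -> out = 33

Answer: 33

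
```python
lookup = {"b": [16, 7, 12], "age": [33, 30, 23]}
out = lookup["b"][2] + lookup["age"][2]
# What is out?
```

Trace (tracking out):
lookup = {'b': [16, 7, 12], 'age': [33, 30, 23]}  # -> lookup = {'b': [16, 7, 12], 'age': [33, 30, 23]}
out = lookup['b'][2] + lookup['age'][2]  # -> out = 35

Answer: 35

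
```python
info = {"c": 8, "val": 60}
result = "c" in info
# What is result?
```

Trace (tracking result):
info = {'c': 8, 'val': 60}  # -> info = {'c': 8, 'val': 60}
result = 'c' in info  # -> result = True

Answer: True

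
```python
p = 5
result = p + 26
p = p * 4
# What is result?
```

Answer: 31

Derivation:
Trace (tracking result):
p = 5  # -> p = 5
result = p + 26  # -> result = 31
p = p * 4  # -> p = 20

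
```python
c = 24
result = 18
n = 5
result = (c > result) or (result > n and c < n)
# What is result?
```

Trace (tracking result):
c = 24  # -> c = 24
result = 18  # -> result = 18
n = 5  # -> n = 5
result = c > result or (result > n and c < n)  # -> result = True

Answer: True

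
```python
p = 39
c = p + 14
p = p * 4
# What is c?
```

Answer: 53

Derivation:
Trace (tracking c):
p = 39  # -> p = 39
c = p + 14  # -> c = 53
p = p * 4  # -> p = 156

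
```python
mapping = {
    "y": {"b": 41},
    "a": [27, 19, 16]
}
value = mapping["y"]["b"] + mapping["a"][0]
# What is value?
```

Answer: 68

Derivation:
Trace (tracking value):
mapping = {'y': {'b': 41}, 'a': [27, 19, 16]}  # -> mapping = {'y': {'b': 41}, 'a': [27, 19, 16]}
value = mapping['y']['b'] + mapping['a'][0]  # -> value = 68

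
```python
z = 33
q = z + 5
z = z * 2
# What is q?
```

Answer: 38

Derivation:
Trace (tracking q):
z = 33  # -> z = 33
q = z + 5  # -> q = 38
z = z * 2  # -> z = 66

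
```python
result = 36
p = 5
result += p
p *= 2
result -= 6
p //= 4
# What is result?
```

Trace (tracking result):
result = 36  # -> result = 36
p = 5  # -> p = 5
result += p  # -> result = 41
p *= 2  # -> p = 10
result -= 6  # -> result = 35
p //= 4  # -> p = 2

Answer: 35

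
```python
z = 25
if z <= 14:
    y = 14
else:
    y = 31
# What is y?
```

Answer: 31

Derivation:
Trace (tracking y):
z = 25  # -> z = 25
if z <= 14:  # condition is False
else:
    y = 31  # -> y = 31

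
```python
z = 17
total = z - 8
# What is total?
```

Answer: 9

Derivation:
Trace (tracking total):
z = 17  # -> z = 17
total = z - 8  # -> total = 9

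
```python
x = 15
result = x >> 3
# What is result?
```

Answer: 1

Derivation:
Trace (tracking result):
x = 15  # -> x = 15
result = x >> 3  # -> result = 1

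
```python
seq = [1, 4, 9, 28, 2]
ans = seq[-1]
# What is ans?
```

Trace (tracking ans):
seq = [1, 4, 9, 28, 2]  # -> seq = [1, 4, 9, 28, 2]
ans = seq[-1]  # -> ans = 2

Answer: 2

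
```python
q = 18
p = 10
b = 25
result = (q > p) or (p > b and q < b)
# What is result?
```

Trace (tracking result):
q = 18  # -> q = 18
p = 10  # -> p = 10
b = 25  # -> b = 25
result = q > p or (p > b and q < b)  # -> result = True

Answer: True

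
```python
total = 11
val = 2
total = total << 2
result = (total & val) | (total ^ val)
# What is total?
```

Answer: 44

Derivation:
Trace (tracking total):
total = 11  # -> total = 11
val = 2  # -> val = 2
total = total << 2  # -> total = 44
result = total & val | total ^ val  # -> result = 46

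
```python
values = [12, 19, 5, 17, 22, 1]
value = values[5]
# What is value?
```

Trace (tracking value):
values = [12, 19, 5, 17, 22, 1]  # -> values = [12, 19, 5, 17, 22, 1]
value = values[5]  # -> value = 1

Answer: 1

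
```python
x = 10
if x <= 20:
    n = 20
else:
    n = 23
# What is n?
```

Trace (tracking n):
x = 10  # -> x = 10
if x <= 20:  # condition is True
    n = 20  # -> n = 20

Answer: 20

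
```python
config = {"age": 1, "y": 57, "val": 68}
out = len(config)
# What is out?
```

Trace (tracking out):
config = {'age': 1, 'y': 57, 'val': 68}  # -> config = {'age': 1, 'y': 57, 'val': 68}
out = len(config)  # -> out = 3

Answer: 3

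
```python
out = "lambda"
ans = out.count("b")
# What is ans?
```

Trace (tracking ans):
out = 'lambda'  # -> out = 'lambda'
ans = out.count('b')  # -> ans = 1

Answer: 1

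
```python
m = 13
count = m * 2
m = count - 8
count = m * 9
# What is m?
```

Answer: 18

Derivation:
Trace (tracking m):
m = 13  # -> m = 13
count = m * 2  # -> count = 26
m = count - 8  # -> m = 18
count = m * 9  # -> count = 162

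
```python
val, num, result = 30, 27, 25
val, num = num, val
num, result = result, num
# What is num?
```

Answer: 25

Derivation:
Trace (tracking num):
val, num, result = (30, 27, 25)  # -> val = 30, num = 27, result = 25
val, num = (num, val)  # -> val = 27, num = 30
num, result = (result, num)  # -> num = 25, result = 30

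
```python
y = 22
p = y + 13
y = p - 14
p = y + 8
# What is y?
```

Answer: 21

Derivation:
Trace (tracking y):
y = 22  # -> y = 22
p = y + 13  # -> p = 35
y = p - 14  # -> y = 21
p = y + 8  # -> p = 29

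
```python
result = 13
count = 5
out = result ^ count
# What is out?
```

Trace (tracking out):
result = 13  # -> result = 13
count = 5  # -> count = 5
out = result ^ count  # -> out = 8

Answer: 8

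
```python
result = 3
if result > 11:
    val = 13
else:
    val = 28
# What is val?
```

Trace (tracking val):
result = 3  # -> result = 3
if result > 11:  # condition is False
else:
    val = 28  # -> val = 28

Answer: 28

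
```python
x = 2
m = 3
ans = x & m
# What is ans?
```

Answer: 2

Derivation:
Trace (tracking ans):
x = 2  # -> x = 2
m = 3  # -> m = 3
ans = x & m  # -> ans = 2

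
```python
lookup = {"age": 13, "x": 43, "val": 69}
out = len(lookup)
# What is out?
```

Answer: 3

Derivation:
Trace (tracking out):
lookup = {'age': 13, 'x': 43, 'val': 69}  # -> lookup = {'age': 13, 'x': 43, 'val': 69}
out = len(lookup)  # -> out = 3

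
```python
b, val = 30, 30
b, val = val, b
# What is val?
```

Trace (tracking val):
b, val = (30, 30)  # -> b = 30, val = 30
b, val = (val, b)  # -> b = 30, val = 30

Answer: 30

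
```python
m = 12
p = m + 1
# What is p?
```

Answer: 13

Derivation:
Trace (tracking p):
m = 12  # -> m = 12
p = m + 1  # -> p = 13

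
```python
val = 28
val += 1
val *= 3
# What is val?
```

Trace (tracking val):
val = 28  # -> val = 28
val += 1  # -> val = 29
val *= 3  # -> val = 87

Answer: 87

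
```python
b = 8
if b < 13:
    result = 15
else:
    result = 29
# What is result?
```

Answer: 15

Derivation:
Trace (tracking result):
b = 8  # -> b = 8
if b < 13:  # condition is True
    result = 15  # -> result = 15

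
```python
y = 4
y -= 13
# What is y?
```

Trace (tracking y):
y = 4  # -> y = 4
y -= 13  # -> y = -9

Answer: -9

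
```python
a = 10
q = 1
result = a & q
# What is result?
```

Answer: 0

Derivation:
Trace (tracking result):
a = 10  # -> a = 10
q = 1  # -> q = 1
result = a & q  # -> result = 0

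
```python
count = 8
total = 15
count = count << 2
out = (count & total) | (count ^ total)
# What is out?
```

Answer: 47

Derivation:
Trace (tracking out):
count = 8  # -> count = 8
total = 15  # -> total = 15
count = count << 2  # -> count = 32
out = count & total | count ^ total  # -> out = 47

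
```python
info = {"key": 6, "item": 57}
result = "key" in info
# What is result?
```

Answer: True

Derivation:
Trace (tracking result):
info = {'key': 6, 'item': 57}  # -> info = {'key': 6, 'item': 57}
result = 'key' in info  # -> result = True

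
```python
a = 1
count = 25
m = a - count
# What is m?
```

Trace (tracking m):
a = 1  # -> a = 1
count = 25  # -> count = 25
m = a - count  # -> m = -24

Answer: -24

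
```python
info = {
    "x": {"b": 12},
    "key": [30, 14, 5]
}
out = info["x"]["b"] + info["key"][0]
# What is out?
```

Answer: 42

Derivation:
Trace (tracking out):
info = {'x': {'b': 12}, 'key': [30, 14, 5]}  # -> info = {'x': {'b': 12}, 'key': [30, 14, 5]}
out = info['x']['b'] + info['key'][0]  # -> out = 42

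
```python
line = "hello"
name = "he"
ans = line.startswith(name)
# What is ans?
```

Trace (tracking ans):
line = 'hello'  # -> line = 'hello'
name = 'he'  # -> name = 'he'
ans = line.startswith(name)  # -> ans = True

Answer: True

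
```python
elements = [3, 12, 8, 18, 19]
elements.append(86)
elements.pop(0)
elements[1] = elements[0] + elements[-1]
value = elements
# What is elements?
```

Answer: [12, 98, 18, 19, 86]

Derivation:
Trace (tracking elements):
elements = [3, 12, 8, 18, 19]  # -> elements = [3, 12, 8, 18, 19]
elements.append(86)  # -> elements = [3, 12, 8, 18, 19, 86]
elements.pop(0)  # -> elements = [12, 8, 18, 19, 86]
elements[1] = elements[0] + elements[-1]  # -> elements = [12, 98, 18, 19, 86]
value = elements  # -> value = [12, 98, 18, 19, 86]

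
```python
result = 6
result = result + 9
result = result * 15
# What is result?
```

Answer: 225

Derivation:
Trace (tracking result):
result = 6  # -> result = 6
result = result + 9  # -> result = 15
result = result * 15  # -> result = 225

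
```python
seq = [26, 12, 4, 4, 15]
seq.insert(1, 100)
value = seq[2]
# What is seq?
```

Answer: [26, 100, 12, 4, 4, 15]

Derivation:
Trace (tracking seq):
seq = [26, 12, 4, 4, 15]  # -> seq = [26, 12, 4, 4, 15]
seq.insert(1, 100)  # -> seq = [26, 100, 12, 4, 4, 15]
value = seq[2]  # -> value = 12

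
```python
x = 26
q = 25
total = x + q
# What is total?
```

Trace (tracking total):
x = 26  # -> x = 26
q = 25  # -> q = 25
total = x + q  # -> total = 51

Answer: 51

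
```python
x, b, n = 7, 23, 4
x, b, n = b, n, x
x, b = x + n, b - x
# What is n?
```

Trace (tracking n):
x, b, n = (7, 23, 4)  # -> x = 7, b = 23, n = 4
x, b, n = (b, n, x)  # -> x = 23, b = 4, n = 7
x, b = (x + n, b - x)  # -> x = 30, b = -19

Answer: 7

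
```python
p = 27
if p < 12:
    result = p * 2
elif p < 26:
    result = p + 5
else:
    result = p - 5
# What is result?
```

Answer: 22

Derivation:
Trace (tracking result):
p = 27  # -> p = 27
if p < 12:  # condition is False
elif p < 26:  # condition is False
else:
    result = p - 5  # -> result = 22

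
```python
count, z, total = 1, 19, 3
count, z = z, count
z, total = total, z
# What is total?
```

Trace (tracking total):
count, z, total = (1, 19, 3)  # -> count = 1, z = 19, total = 3
count, z = (z, count)  # -> count = 19, z = 1
z, total = (total, z)  # -> z = 3, total = 1

Answer: 1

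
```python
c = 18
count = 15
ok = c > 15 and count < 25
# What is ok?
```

Answer: True

Derivation:
Trace (tracking ok):
c = 18  # -> c = 18
count = 15  # -> count = 15
ok = c > 15 and count < 25  # -> ok = True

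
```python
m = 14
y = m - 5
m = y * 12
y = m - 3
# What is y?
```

Answer: 105

Derivation:
Trace (tracking y):
m = 14  # -> m = 14
y = m - 5  # -> y = 9
m = y * 12  # -> m = 108
y = m - 3  # -> y = 105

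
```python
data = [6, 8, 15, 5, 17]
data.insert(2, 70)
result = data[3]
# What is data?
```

Trace (tracking data):
data = [6, 8, 15, 5, 17]  # -> data = [6, 8, 15, 5, 17]
data.insert(2, 70)  # -> data = [6, 8, 70, 15, 5, 17]
result = data[3]  # -> result = 15

Answer: [6, 8, 70, 15, 5, 17]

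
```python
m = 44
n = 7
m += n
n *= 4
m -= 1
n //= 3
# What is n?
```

Trace (tracking n):
m = 44  # -> m = 44
n = 7  # -> n = 7
m += n  # -> m = 51
n *= 4  # -> n = 28
m -= 1  # -> m = 50
n //= 3  # -> n = 9

Answer: 9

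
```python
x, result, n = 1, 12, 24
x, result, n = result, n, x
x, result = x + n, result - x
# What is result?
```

Answer: 12

Derivation:
Trace (tracking result):
x, result, n = (1, 12, 24)  # -> x = 1, result = 12, n = 24
x, result, n = (result, n, x)  # -> x = 12, result = 24, n = 1
x, result = (x + n, result - x)  # -> x = 13, result = 12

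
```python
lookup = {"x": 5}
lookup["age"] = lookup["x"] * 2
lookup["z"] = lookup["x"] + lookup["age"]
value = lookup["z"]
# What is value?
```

Answer: 15

Derivation:
Trace (tracking value):
lookup = {'x': 5}  # -> lookup = {'x': 5}
lookup['age'] = lookup['x'] * 2  # -> lookup = {'x': 5, 'age': 10}
lookup['z'] = lookup['x'] + lookup['age']  # -> lookup = {'x': 5, 'age': 10, 'z': 15}
value = lookup['z']  # -> value = 15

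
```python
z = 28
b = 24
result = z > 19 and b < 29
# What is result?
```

Answer: True

Derivation:
Trace (tracking result):
z = 28  # -> z = 28
b = 24  # -> b = 24
result = z > 19 and b < 29  # -> result = True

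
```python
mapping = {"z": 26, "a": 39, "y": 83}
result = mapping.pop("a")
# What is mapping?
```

Answer: {'z': 26, 'y': 83}

Derivation:
Trace (tracking mapping):
mapping = {'z': 26, 'a': 39, 'y': 83}  # -> mapping = {'z': 26, 'a': 39, 'y': 83}
result = mapping.pop('a')  # -> result = 39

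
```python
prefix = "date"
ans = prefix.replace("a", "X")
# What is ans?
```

Answer: 'dXte'

Derivation:
Trace (tracking ans):
prefix = 'date'  # -> prefix = 'date'
ans = prefix.replace('a', 'X')  # -> ans = 'dXte'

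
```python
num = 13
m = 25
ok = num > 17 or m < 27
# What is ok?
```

Answer: True

Derivation:
Trace (tracking ok):
num = 13  # -> num = 13
m = 25  # -> m = 25
ok = num > 17 or m < 27  # -> ok = True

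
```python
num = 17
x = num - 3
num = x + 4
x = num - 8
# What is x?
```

Trace (tracking x):
num = 17  # -> num = 17
x = num - 3  # -> x = 14
num = x + 4  # -> num = 18
x = num - 8  # -> x = 10

Answer: 10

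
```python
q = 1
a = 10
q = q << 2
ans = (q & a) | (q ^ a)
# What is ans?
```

Trace (tracking ans):
q = 1  # -> q = 1
a = 10  # -> a = 10
q = q << 2  # -> q = 4
ans = q & a | q ^ a  # -> ans = 14

Answer: 14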